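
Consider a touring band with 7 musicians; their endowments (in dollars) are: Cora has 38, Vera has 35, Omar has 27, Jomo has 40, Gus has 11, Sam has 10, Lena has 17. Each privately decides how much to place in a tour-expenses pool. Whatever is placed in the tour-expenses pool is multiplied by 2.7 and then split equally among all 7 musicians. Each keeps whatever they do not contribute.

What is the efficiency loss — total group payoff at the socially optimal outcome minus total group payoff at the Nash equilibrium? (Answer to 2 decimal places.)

The private return per contributed unit is 2.7/7 = 0.3857 < 1 for every player regardless of endowment, so the Nash equilibrium is zero contribution and the group total is Σ E_j = 38 + 35 + 27 + 40 + 11 + 10 + 17 = 178.
Each contributed unit returns 2.700 to the group, so the social optimum is full contribution by everyone: group total = 2.700 × 178 = 480.60.
Efficiency loss = (2.700 − 1) × 178 = 302.60.

302.60 dollars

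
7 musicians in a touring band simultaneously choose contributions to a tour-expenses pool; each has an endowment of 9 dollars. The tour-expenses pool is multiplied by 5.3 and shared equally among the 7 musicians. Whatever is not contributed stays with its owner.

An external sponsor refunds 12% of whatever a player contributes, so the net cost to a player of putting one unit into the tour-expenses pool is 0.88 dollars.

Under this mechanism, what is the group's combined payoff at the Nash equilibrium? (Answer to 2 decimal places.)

Even with the mechanism, each unit contributed returns only (5.3/7) / 0.88 = 0.8604 per unit of net cost, so contributing nothing is still dominant.
Everyone keeps their endowment and the group total is 7 × 9 = 63.

63.00 dollars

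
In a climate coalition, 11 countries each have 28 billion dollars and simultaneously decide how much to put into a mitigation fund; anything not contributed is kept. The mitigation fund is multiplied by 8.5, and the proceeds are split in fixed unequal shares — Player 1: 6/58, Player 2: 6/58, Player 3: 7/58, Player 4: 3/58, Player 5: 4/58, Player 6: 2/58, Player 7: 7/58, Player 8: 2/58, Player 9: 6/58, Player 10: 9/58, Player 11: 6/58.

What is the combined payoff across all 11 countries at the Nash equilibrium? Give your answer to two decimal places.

938.00 billion dollars

A player with share s gets back 8.5·s per unit contributed, so full contribution is dominant for anyone with s > 1/8.5 = 0.1176 and zero contribution is dominant for anyone below.
The shares above 0.1176 belong to Player 3, Player 7 and Player 10, contributing 28 each; the remaining 8 contribute 0. Total contributed: 84.
The mitigation fund pays out 8.5 × 84 = 714.00 in total (split across the unequal shares, but the aggregate is all that matters for the group sum).
The 8 free-riders keep 28 each, adding 224. Group total = 224 + 714.00 = 938.00.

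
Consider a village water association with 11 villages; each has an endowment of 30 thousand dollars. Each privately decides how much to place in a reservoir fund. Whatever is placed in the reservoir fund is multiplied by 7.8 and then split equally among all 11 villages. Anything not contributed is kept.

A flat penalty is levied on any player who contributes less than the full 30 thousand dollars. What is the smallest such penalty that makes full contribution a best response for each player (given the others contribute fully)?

8.73 thousand dollars

Given the others contribute fully, the best deviation is to contribute 0 (any partial contribution still incurs the fine and gives up units whose private return 0.7091 is below 1).
Deviating from 30 to 0 saves 30 thousand dollars but forfeits the deviator's share of the drop in the reservoir fund: 7.8/11 × 30 = 21.27.
So the deviation gain is 30 − 21.27 = 8.73, and the fine must be at least 8.73 thousand dollars to wipe it out.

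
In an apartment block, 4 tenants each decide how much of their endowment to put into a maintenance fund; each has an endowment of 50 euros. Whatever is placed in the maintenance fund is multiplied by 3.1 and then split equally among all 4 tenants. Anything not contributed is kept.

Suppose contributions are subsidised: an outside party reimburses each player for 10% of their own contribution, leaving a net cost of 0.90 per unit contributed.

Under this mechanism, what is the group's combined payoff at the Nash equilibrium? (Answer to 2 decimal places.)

200.00 euros

With the mechanism, a contributed unit returns (3.1/4) / 0.90 = 0.8611 per unit of net cost — still below 1 — so contributing 0 remains dominant for every player.
At the Nash equilibrium no one contributes; group total payoff = 4 × 50 = 200.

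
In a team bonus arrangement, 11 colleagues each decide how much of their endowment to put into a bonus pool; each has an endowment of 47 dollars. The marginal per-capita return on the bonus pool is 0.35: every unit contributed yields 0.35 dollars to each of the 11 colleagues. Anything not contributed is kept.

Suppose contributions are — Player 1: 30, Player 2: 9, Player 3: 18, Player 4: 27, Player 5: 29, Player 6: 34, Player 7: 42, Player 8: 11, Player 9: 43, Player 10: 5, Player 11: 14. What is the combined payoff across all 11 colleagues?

Total contributed: 30 + 9 + 18 + 27 + 29 + 34 + 42 + 11 + 43 + 5 + 14 = 262; total kept: 11 × 47 − 262 = 255.
The bonus pool pays out 0.35 × 11 × 262 = 1008.70 in aggregate.
Group total = 255 + 1008.70 = 1263.70.

1263.70 dollars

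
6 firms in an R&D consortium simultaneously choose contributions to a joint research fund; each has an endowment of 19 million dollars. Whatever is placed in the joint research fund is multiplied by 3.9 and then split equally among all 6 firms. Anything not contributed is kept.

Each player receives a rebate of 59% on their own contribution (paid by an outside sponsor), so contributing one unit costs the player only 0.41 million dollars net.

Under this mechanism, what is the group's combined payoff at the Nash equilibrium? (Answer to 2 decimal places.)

The effective private return per unit is now (3.9/6) / 0.41 = 1.5854 > 1, so every player's dominant strategy flips to full contribution.
So the Nash equilibrium is full contribution by all 6; the group earns 6 × (19 × 0.59 + 3.9 × 19) = 511.86.

511.86 million dollars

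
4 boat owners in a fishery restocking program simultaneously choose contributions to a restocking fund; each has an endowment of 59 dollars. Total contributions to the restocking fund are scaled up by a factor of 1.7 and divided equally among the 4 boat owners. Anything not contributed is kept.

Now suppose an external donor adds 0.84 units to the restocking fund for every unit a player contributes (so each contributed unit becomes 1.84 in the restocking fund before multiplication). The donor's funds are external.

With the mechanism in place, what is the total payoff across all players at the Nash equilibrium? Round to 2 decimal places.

The effective private return is 1.7 × 1.84 / 4 = 0.7820, which is still under 1, so the mechanism doesn't change anyone's dominant strategy: zero contribution.
Everyone keeps their endowment and the group total is 4 × 59 = 236.

236.00 dollars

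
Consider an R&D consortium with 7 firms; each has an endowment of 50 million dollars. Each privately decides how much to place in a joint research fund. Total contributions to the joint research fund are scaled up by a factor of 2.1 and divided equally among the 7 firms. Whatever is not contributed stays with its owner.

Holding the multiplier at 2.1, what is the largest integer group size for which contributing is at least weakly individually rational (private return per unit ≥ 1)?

2

Private return per unit is 2.1/(group size), which is ≥ 1 whenever the group size is ≤ 2.1.
The largest such integer is 2.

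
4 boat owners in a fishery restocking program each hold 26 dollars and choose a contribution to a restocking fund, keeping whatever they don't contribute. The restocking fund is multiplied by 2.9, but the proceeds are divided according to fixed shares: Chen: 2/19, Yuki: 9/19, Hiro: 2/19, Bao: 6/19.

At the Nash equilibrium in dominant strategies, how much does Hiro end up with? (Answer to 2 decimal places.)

Player j's private return per contributed unit is 2.9 × (j's share). Contributing is weakly dominant for j when that share is at least 1/2.9 = 0.3448, and contributing 0 is dominant otherwise.
The only share above 0.3448 is Yuki's 9/19, contributing 26; the remaining 3 contribute 0. Total contributed: 26.
Hiro keeps 26 and receives 2.9 × 26 × 2/19 = 7.94 from the restocking fund, for a payoff of 33.94.

33.94 dollars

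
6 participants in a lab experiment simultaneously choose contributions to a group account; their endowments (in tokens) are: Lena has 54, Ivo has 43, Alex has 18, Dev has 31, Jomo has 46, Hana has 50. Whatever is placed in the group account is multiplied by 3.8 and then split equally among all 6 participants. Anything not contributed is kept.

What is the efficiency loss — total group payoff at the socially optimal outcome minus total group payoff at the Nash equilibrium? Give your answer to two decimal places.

The private return per contributed unit is 3.8/6 = 0.6333 < 1 for every player regardless of endowment, so the Nash equilibrium is zero contribution and the group total is Σ E_j = 54 + 43 + 18 + 31 + 46 + 50 = 242.
Each contributed unit returns 3.800 to the group, so the social optimum is full contribution by everyone: group total = 3.800 × 242 = 919.60.
Efficiency loss = (3.800 − 1) × 242 = 677.60.

677.60 tokens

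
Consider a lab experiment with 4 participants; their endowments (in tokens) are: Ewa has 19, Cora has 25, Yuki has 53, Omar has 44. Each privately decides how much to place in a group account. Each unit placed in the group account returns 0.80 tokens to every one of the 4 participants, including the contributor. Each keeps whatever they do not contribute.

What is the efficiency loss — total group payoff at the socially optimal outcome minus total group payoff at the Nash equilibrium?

310.20 tokens

The private return per contributed unit is 0.80 < 1 for everyone, so the Nash equilibrium is zero contribution and the group total is Σ E_j = 19 + 25 + 53 + 44 = 141.
Each contributed unit returns 3.200 to the group, so the social optimum is full contribution by everyone: group total = 3.200 × 141 = 451.20.
Efficiency loss = (3.200 − 1) × 141 = 310.20.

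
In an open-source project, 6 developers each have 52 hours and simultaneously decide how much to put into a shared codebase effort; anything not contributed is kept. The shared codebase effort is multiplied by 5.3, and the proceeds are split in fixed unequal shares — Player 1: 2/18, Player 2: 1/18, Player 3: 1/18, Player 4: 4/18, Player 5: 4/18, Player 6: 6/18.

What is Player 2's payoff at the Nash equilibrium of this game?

97.93 hours

For player j, contributing a unit is worthwhile iff 5.3 × (j's share) ≥ 1, i.e. iff j's share is at least 0.1887.
The shares above 0.1887 belong to Player 4, Player 5 and Player 6, contributing 52 each; the remaining 3 contribute 0. Total contributed: 156.
Player 2 keeps 52 and receives 5.3 × 156 × 1/18 = 45.93 from the shared codebase effort, for a payoff of 97.93.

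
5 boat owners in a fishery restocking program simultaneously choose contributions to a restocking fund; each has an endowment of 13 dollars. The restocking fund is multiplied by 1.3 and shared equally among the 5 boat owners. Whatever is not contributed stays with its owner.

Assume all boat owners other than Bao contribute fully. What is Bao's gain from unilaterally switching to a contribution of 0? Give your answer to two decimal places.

9.62 dollars

Switching from a contribution of 13 to 0 lets Bao keep an extra 13 dollars, but lowers the restocking fund by 13, which costs Bao their own share of that drop: 1.3/5 × 13 = 3.38.
Net gain = 13 − 3.38 = 9.62. The private return per contributed unit (0.2600) is below 1, so free-riding is indeed the best response regardless of what the others do.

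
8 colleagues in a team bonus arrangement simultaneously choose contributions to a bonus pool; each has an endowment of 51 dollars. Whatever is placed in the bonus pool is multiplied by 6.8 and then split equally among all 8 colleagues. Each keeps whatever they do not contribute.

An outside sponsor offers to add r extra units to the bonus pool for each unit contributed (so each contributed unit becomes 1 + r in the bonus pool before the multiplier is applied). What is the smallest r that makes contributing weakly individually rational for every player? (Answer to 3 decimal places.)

0.176

With matching at rate r, one contributed unit becomes (1 + r) in the bonus pool and returns 6.8 × (1 + r) / 8 to the contributor.
Setting this equal to 1: 1 + r = 8/6.8 = 1.1765.
So the minimum matching rate is r = 1.1765 − 1 = 0.176.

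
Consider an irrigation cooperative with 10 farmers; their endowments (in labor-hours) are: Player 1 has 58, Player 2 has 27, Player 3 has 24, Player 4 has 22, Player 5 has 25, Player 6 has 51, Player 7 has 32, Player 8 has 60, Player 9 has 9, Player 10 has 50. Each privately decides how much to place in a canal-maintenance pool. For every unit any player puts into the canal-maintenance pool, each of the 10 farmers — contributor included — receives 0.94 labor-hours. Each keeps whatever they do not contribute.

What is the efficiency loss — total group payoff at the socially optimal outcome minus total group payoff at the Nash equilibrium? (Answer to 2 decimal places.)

3007.20 labor-hours

The private return per contributed unit is 0.94 < 1 for everyone, so the Nash equilibrium is zero contribution and the group total is Σ E_j = 58 + 27 + 24 + 22 + 25 + 51 + 32 + 60 + 9 + 50 = 358.
Each contributed unit returns 9.400 to the group, so the social optimum is full contribution by everyone: group total = 9.400 × 358 = 3365.20.
Efficiency loss = (9.400 − 1) × 358 = 3007.20.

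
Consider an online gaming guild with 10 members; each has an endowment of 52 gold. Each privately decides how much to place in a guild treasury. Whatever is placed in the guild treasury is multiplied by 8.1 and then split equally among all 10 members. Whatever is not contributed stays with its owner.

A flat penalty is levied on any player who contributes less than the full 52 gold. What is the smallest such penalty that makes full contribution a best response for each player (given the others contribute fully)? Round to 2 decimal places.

9.88 gold

Given the others contribute fully, the best deviation is to contribute 0 (any partial contribution still incurs the fine and gives up units whose private return 0.8100 is below 1).
Deviating from 52 to 0 saves 52 gold but forfeits the deviator's share of the drop in the guild treasury: 8.1/10 × 52 = 42.12.
So the deviation gain is 52 − 42.12 = 9.88, and the fine must be at least 9.88 gold to wipe it out.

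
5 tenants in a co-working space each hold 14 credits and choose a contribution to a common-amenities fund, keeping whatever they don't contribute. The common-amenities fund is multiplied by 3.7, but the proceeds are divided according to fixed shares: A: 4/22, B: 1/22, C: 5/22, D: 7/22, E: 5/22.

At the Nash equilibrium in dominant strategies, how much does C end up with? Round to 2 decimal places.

25.77 credits

For player j, contributing a unit is worthwhile iff 3.7 × (j's share) ≥ 1, i.e. iff j's share is at least 0.2703.
The only share above 0.2703 is D's 7/22, contributing 14; the remaining 4 contribute 0. Total contributed: 14.
C keeps 14 and receives 3.7 × 14 × 5/22 = 11.77 from the common-amenities fund, for a payoff of 25.77.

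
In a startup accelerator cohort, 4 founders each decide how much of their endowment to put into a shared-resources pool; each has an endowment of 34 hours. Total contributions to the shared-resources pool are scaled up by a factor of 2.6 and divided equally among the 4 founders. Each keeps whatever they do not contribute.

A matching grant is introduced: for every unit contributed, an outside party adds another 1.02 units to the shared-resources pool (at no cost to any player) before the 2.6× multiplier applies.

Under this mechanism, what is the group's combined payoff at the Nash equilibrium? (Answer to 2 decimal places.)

714.27 hours

Under the mechanism each unit contributed yields 2.6 × 2.02 / 4 = 1.3130 back to its contributor per unit of net cost, which exceeds 1, making full contribution the dominant choice for everyone.
At the Nash equilibrium everyone contributes 34. Group total payoff = 2.6 × 2.02 × 136 = 714.27.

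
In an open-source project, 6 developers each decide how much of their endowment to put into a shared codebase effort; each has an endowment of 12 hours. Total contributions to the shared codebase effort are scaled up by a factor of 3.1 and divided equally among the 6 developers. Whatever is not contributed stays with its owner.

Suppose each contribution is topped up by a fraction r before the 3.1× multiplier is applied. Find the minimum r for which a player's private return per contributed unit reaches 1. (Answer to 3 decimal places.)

0.935

With matching at rate r, one contributed unit becomes (1 + r) in the shared codebase effort and returns 3.1 × (1 + r) / 6 to the contributor.
Setting this equal to 1: 1 + r = 6/3.1 = 1.9355.
So the minimum matching rate is r = 1.9355 − 1 = 0.935.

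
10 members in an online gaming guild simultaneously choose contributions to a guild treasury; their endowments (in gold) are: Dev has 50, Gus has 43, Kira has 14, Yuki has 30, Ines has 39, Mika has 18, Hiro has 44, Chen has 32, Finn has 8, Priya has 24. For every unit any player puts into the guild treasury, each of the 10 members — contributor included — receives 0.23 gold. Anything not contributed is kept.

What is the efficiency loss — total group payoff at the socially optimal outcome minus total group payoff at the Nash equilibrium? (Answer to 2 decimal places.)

392.60 gold

The private return per contributed unit is 0.23 < 1 for everyone, so the Nash equilibrium is zero contribution and the group total is Σ E_j = 50 + 43 + 14 + 30 + 39 + 18 + 44 + 32 + 8 + 24 = 302.
Each contributed unit returns 2.300 to the group, so the social optimum is full contribution by everyone: group total = 2.300 × 302 = 694.60.
Efficiency loss = (2.300 − 1) × 302 = 392.60.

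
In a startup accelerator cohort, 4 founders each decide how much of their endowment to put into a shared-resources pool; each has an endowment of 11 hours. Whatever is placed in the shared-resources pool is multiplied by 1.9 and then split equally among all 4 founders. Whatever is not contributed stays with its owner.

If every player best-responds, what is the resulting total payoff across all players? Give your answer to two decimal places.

Each contributed unit returns 1.9/4 = 0.4750 to its contributor — below 1 — so contributing 0 is dominant for every player. At the Nash equilibrium everyone keeps their 11, and the group total is 4 × 11 = 44.

44.00 hours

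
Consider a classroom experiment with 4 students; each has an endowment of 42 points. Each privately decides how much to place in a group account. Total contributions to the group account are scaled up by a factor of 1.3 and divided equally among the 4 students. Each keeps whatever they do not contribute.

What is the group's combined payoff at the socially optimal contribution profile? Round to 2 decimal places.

218.40 points

Each contributed unit returns 1.300 to the group as a whole (0.3250 to each of 4 players), which exceeds 1, so the social optimum is full contribution: group total = 1.300 × 168 = 218.40.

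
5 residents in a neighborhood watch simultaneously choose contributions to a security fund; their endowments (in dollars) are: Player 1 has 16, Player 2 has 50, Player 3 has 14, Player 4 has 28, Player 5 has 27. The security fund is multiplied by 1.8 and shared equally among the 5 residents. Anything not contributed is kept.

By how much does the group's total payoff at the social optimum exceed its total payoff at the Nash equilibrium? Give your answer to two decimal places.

108.00 dollars

The private return per contributed unit is 1.8/5 = 0.3600 < 1 for every player regardless of endowment, so the Nash equilibrium is zero contribution and the group total is Σ E_j = 16 + 50 + 14 + 28 + 27 = 135.
Each contributed unit returns 1.800 to the group, so the social optimum is full contribution by everyone: group total = 1.800 × 135 = 243.00.
Efficiency loss = (1.800 − 1) × 135 = 108.00.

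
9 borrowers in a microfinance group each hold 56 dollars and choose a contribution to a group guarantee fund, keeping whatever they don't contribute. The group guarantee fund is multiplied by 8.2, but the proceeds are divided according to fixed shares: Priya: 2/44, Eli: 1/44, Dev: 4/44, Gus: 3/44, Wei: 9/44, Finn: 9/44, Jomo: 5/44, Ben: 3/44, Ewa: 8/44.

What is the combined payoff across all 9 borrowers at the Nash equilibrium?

A player with share s gets back 8.2·s per unit contributed, so full contribution is dominant for anyone with s > 1/8.2 = 0.1220 and zero contribution is dominant for anyone below.
The shares above 0.1220 belong to Wei, Finn and Ewa, contributing 56 each; the remaining 6 contribute 0. Total contributed: 168.
The group guarantee fund pays out 8.2 × 168 = 1377.60 in total (split across the unequal shares, but the aggregate is all that matters for the group sum).
The 6 free-riders keep 56 each, adding 336. Group total = 336 + 1377.60 = 1713.60.

1713.60 dollars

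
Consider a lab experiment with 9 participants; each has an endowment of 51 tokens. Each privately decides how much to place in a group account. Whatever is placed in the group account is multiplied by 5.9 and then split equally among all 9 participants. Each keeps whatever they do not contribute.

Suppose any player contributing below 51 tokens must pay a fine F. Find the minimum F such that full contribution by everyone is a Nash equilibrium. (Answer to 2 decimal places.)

Given the others contribute fully, the best deviation is to contribute 0 (any partial contribution still incurs the fine and gives up units whose private return 0.6556 is below 1).
Deviating from 51 to 0 saves 51 tokens but forfeits the deviator's share of the drop in the group account: 5.9/9 × 51 = 33.43.
So the deviation gain is 51 − 33.43 = 17.57, and the fine must be at least 17.57 tokens to wipe it out.

17.57 tokens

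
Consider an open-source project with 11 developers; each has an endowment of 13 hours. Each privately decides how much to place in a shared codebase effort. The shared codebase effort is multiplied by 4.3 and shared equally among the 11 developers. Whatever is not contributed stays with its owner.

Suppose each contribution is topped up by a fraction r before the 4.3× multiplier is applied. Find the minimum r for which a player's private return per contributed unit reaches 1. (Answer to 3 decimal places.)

1.558

With matching at rate r, one contributed unit becomes (1 + r) in the shared codebase effort and returns 4.3 × (1 + r) / 11 to the contributor.
Setting this equal to 1: 1 + r = 11/4.3 = 2.5581.
So the minimum matching rate is r = 2.5581 − 1 = 1.558.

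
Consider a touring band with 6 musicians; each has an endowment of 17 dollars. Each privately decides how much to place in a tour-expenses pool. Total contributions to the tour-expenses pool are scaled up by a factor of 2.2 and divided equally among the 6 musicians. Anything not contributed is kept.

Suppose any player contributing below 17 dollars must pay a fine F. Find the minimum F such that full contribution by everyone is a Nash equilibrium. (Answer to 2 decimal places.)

10.77 dollars

Given the others contribute fully, the best deviation is to contribute 0 (any partial contribution still incurs the fine and gives up units whose private return 0.3667 is below 1).
Deviating from 17 to 0 saves 17 dollars but forfeits the deviator's share of the drop in the tour-expenses pool: 2.2/6 × 17 = 6.23.
So the deviation gain is 17 − 6.23 = 10.77, and the fine must be at least 10.77 dollars to wipe it out.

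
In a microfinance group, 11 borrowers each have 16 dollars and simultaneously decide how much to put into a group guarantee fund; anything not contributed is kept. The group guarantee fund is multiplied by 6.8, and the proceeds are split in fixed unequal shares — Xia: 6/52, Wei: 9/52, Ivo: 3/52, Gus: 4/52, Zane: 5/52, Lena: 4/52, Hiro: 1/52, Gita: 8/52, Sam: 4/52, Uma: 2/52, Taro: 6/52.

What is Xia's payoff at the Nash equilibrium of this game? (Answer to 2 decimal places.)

For player j, contributing a unit is worthwhile iff 6.8 × (j's share) ≥ 1, i.e. iff j's share is at least 0.1471.
The shares above 0.1471 belong to Wei and Gita, contributing 16 each; the remaining 9 contribute 0. Total contributed: 32.
Xia keeps 16 and receives 6.8 × 32 × 6/52 = 25.11 from the group guarantee fund, for a payoff of 41.11.

41.11 dollars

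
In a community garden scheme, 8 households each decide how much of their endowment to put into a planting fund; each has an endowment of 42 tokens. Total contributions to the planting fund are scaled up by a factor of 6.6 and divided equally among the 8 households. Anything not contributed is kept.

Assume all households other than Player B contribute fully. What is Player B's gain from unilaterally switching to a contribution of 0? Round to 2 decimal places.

7.35 tokens

Switching from a contribution of 42 to 0 lets Player B keep an extra 42 tokens, but lowers the planting fund by 42, which costs Player B their own share of that drop: 6.6/8 × 42 = 34.65.
Net gain = 42 − 34.65 = 7.35. The private return per contributed unit (0.8250) is below 1, so free-riding is indeed the best response regardless of what the others do.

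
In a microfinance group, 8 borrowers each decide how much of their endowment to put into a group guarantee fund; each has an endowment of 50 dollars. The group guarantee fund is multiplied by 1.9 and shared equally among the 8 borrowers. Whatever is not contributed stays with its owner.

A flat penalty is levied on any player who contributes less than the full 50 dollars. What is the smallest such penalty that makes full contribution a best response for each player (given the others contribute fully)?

38.13 dollars

Given the others contribute fully, the best deviation is to contribute 0 (any partial contribution still incurs the fine and gives up units whose private return 0.2375 is below 1).
Deviating from 50 to 0 saves 50 dollars but forfeits the deviator's share of the drop in the group guarantee fund: 1.9/8 × 50 = 11.87.
So the deviation gain is 50 − 11.87 = 38.13, and the fine must be at least 38.13 dollars to wipe it out.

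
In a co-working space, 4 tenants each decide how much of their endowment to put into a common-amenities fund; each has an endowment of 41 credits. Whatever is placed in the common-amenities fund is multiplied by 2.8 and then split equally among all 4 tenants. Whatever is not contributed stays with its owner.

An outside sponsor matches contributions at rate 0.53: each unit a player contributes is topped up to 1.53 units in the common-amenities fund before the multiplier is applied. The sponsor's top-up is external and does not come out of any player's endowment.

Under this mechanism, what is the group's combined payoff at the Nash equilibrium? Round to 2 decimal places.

With the mechanism, a contributed unit returns 2.8 × 1.53 / 4 = 1.0710 per unit of net cost to the contributor — now above 1 — so contributing fully is weakly dominant for every player.
So the Nash equilibrium is full contribution by all 4; the group earns 2.8 × 1.53 × 164 = 702.58.

702.58 credits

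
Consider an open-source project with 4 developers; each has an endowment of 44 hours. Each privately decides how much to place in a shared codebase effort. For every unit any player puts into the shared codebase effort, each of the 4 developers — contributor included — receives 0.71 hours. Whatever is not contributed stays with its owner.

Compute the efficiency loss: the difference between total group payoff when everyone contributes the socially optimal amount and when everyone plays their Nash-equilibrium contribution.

323.84 hours

The private return per contributed unit is 0.71 < 1, so contributing 0 is dominant for every player. At the Nash equilibrium everyone keeps their 44, and the group total is 4 × 44 = 176.
Each contributed unit returns 2.840 to the group as a whole (0.71 to each of 4 players), which exceeds 1, so the social optimum is full contribution: group total = 2.840 × 176 = 499.84.
Efficiency loss = 499.84 − 176 = 323.84.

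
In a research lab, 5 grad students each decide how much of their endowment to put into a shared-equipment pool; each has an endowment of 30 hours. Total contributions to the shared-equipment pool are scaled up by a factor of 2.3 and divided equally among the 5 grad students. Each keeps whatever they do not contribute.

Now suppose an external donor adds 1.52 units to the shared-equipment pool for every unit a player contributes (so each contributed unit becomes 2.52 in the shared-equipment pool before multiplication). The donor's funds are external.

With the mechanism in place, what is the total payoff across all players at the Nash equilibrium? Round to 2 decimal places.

With the mechanism, a contributed unit returns 2.3 × 2.52 / 5 = 1.1592 per unit of net cost to the contributor — now above 1 — so contributing fully is weakly dominant for every player.
So the Nash equilibrium is full contribution by all 5; the group earns 2.3 × 2.52 × 150 = 869.40.

869.40 hours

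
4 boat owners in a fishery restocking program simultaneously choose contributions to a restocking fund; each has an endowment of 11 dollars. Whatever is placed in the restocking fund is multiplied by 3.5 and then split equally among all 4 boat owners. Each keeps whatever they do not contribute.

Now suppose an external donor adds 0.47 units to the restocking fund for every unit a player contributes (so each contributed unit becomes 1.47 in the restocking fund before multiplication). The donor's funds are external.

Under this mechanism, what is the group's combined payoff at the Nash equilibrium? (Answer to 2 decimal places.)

With the mechanism, a contributed unit returns 3.5 × 1.47 / 4 = 1.2863 per unit of net cost to the contributor — now above 1 — so contributing fully is weakly dominant for every player.
At the Nash equilibrium everyone contributes 11. Group total payoff = 3.5 × 1.47 × 44 = 226.38.

226.38 dollars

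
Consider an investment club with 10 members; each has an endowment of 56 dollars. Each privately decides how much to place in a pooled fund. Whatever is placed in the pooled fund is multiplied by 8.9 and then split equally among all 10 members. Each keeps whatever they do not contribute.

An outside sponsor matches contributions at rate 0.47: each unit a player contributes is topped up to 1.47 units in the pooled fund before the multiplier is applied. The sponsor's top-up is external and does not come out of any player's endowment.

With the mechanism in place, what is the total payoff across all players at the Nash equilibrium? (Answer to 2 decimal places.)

7326.48 dollars

With the mechanism, a contributed unit returns 8.9 × 1.47 / 10 = 1.3083 per unit of net cost to the contributor — now above 1 — so contributing fully is weakly dominant for every player.
At the Nash equilibrium everyone contributes 56. Group total payoff = 8.9 × 1.47 × 560 = 7326.48.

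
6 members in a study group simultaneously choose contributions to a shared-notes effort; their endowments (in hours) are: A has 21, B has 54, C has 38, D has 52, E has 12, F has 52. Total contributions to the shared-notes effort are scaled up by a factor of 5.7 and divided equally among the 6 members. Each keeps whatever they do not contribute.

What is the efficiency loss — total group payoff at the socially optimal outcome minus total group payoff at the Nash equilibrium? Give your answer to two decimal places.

1076.30 hours

The private return per contributed unit is 5.7/6 = 0.9500 < 1 for every player regardless of endowment, so the Nash equilibrium is zero contribution and the group total is Σ E_j = 21 + 54 + 38 + 52 + 12 + 52 = 229.
Each contributed unit returns 5.700 to the group, so the social optimum is full contribution by everyone: group total = 5.700 × 229 = 1305.30.
Efficiency loss = (5.700 − 1) × 229 = 1076.30.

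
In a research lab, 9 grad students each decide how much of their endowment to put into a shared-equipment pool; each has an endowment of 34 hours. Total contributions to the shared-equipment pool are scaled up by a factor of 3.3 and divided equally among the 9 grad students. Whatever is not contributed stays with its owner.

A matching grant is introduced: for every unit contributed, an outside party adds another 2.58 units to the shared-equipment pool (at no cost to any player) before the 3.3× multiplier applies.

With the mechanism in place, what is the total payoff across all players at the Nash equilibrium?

3615.08 hours

Under the mechanism each unit contributed yields 3.3 × 3.58 / 9 = 1.3127 back to its contributor per unit of net cost, which exceeds 1, making full contribution the dominant choice for everyone.
So the Nash equilibrium is full contribution by all 9; the group earns 3.3 × 3.58 × 306 = 3615.08.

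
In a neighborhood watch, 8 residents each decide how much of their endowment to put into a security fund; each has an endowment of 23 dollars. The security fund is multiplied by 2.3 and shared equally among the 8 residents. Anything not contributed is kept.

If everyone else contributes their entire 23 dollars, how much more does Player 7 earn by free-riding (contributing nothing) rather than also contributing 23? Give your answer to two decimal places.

16.39 dollars

Switching from a contribution of 23 to 0 lets Player 7 keep an extra 23 dollars, but lowers the security fund by 23, which costs Player 7 their own share of that drop: 2.3/8 × 23 = 6.61.
Net gain = 23 − 6.61 = 16.39. The private return per contributed unit (0.2875) is below 1, so free-riding is indeed the best response regardless of what the others do.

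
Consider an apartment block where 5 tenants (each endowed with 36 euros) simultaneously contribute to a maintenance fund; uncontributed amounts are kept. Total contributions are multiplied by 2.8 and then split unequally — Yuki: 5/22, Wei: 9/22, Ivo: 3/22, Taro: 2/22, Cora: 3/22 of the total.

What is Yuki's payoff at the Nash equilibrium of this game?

58.91 euros

A player with share s gets back 2.8·s per unit contributed, so full contribution is dominant for anyone with s > 1/2.8 = 0.3571 and zero contribution is dominant for anyone below.
The only share above 0.3571 is Wei's 9/22, contributing 36; the remaining 4 contribute 0. Total contributed: 36.
Yuki keeps 36 and receives 2.8 × 36 × 5/22 = 22.91 from the maintenance fund, for a payoff of 58.91.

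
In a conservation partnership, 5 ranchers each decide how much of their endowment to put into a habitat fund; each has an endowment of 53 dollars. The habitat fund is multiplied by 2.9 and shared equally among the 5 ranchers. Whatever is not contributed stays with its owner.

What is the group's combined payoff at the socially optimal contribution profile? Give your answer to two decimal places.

768.50 dollars

Each contributed unit returns 2.900 to the group as a whole (0.5800 to each of 5 players), which exceeds 1, so the social optimum is full contribution: group total = 2.900 × 265 = 768.50.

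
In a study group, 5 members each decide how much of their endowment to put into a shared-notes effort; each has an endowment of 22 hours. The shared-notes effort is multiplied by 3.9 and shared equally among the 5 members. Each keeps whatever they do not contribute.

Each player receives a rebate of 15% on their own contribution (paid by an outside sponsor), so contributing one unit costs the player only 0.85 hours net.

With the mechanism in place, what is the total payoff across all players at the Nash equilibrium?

110.00 hours

The effective private return is (3.9/5) / 0.85 = 0.9176, which is still under 1, so the mechanism doesn't change anyone's dominant strategy: zero contribution.
Everyone keeps their endowment and the group total is 5 × 22 = 110.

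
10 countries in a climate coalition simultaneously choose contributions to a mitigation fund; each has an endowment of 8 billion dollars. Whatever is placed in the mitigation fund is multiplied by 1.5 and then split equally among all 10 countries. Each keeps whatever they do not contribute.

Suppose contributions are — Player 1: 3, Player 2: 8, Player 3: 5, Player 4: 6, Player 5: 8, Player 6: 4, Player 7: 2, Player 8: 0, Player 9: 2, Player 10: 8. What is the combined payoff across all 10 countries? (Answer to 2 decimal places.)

Total contributed: 3 + 8 + 5 + 6 + 8 + 4 + 2 + 0 + 2 + 8 = 46; total kept: 10 × 8 − 46 = 34.
The mitigation fund pays out 1.5 × 46 = 69.00 in aggregate.
Group total = 34 + 69.00 = 103.00.

103.00 billion dollars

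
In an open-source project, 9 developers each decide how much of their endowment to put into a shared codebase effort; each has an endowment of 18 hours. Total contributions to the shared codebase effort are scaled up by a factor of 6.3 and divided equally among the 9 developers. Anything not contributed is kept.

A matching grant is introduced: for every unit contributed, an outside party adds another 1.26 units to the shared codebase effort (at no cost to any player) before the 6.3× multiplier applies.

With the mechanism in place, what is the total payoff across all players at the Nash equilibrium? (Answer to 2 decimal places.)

With the mechanism, a contributed unit returns 6.3 × 2.26 / 9 = 1.5820 per unit of net cost to the contributor — now above 1 — so contributing fully is weakly dominant for every player.
At the Nash equilibrium everyone contributes 18. Group total payoff = 6.3 × 2.26 × 162 = 2306.56.

2306.56 hours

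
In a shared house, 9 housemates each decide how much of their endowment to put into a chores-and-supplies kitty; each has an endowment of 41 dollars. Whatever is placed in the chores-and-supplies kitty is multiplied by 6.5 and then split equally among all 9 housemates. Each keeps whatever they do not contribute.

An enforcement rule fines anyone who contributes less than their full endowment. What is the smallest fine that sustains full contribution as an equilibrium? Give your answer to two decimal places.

Given the others contribute fully, the best deviation is to contribute 0 (any partial contribution still incurs the fine and gives up units whose private return 0.7222 is below 1).
Deviating from 41 to 0 saves 41 dollars but forfeits the deviator's share of the drop in the chores-and-supplies kitty: 6.5/9 × 41 = 29.61.
So the deviation gain is 41 − 29.61 = 11.39, and the fine must be at least 11.39 dollars to wipe it out.

11.39 dollars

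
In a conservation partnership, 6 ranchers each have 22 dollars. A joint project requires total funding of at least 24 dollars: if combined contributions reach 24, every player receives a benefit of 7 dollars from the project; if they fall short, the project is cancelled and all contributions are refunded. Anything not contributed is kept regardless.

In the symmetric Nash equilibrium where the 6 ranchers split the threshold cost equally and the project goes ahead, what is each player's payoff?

Equal share of the threshold: 24/6 = 4.
At this profile no one gains by cutting their contribution: any cut drops the total below 24, the project is cancelled, contributions are refunded, and the deviator ends with 22, which is less than 22 − 4 + 7 = 25. Contributing more than 4 just wastes the excess. So contributing exactly 4 is a best response.
Each player's payoff: 22 − 4 + 7 = 25.

25 dollars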